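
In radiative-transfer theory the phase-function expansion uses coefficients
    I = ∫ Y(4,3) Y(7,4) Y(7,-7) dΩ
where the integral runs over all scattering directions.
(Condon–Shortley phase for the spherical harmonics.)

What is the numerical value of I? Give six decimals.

0.102369

Checks pass: Σm=0; 18 even; l₃=7∈[3,11].
(2·4+1)(2·7+1)(2·7+1) = 2025
Δ: 4! 4! 10! / 19! → 1/58198140
sum: t=0:+1/17418240 t=1:−1/622080 t=2:+1/230400 t=3:−1/622080 t=4:+1/17418240 = 1/806400
3j²(4 7 7; 0 0 0) = Δ·Π!·Σ² = 2268/230945  (sign -1)
sum: t=1:−1/522547200 = -1/522547200
3j²(4 7 7; 3 4 -7) = Δ·Π!·Σ² = 77/11628  (sign -1)
combine: 4πI² = 2025·2268/230945·77/11628 = 178605/1356277
take √, sign +1: I = 0.10236881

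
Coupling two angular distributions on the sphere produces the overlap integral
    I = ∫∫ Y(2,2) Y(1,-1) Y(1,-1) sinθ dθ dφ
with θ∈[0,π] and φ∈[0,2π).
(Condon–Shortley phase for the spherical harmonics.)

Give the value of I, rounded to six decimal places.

Rules hold: Σm=0, L=4 even, 1≤1≤3.
N = 5·3·3 = 45
Δ = 2!·2!·0!/5! = 1/30
Racah Σ t=1..1: t=1:−1/1 = -1/1
⇒ 3j(2 1 1; 0 0 0)² = 2/15, sgn +1
Racah Σ t=0..0: t=0:+1/4 = 1/4
⇒ 3j(2 1 1; 2 -1 -1)² = 1/5, sgn +1
4πI² = N·(3j₀)²·(3jₘ)² = 6/5
I = +1·√(1.2/4π) = 0.30901936

0.309019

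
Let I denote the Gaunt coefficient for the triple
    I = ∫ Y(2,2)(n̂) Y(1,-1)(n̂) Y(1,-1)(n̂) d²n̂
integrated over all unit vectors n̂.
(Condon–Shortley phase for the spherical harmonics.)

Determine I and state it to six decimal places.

0.309019

Rules hold: Σm=0, L=4 even, 1≤1≤3.
N = 5·3·3 = 45
Δ = 2!·2!·0!/5! = 1/30
Racah Σ t=1..1: t=1:−1/1 = -1/1
⇒ 3j(2 1 1; 0 0 0)² = 2/15, sgn +1
Racah Σ t=0..0: t=0:+1/4 = 1/4
⇒ 3j(2 1 1; 2 -1 -1)² = 1/5, sgn +1
4πI² = N·(3j₀)²·(3jₘ)² = 6/5
I = +1·√(1.2/4π) = 0.30901936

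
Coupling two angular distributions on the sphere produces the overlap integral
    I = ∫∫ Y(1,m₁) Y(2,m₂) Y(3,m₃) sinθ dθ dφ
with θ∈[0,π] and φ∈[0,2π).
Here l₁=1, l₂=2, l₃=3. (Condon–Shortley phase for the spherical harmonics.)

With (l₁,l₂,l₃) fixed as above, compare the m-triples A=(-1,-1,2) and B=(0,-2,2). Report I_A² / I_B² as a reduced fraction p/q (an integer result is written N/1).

l's match ⇒ only the (l;m) 3-j factors differ between A and B.
A: triangle coeff Δ(1,2,3) = 1/105; Σ_t [0,0]: t=0:+1/12 = 1/12; (3j)²=2/21 [(1 2 3; -1 -1 2)], sign=-1
B: triangle coeff Δ(1,2,3) = 1/105; Σ_t [0,0]: t=0:+1/24 = 1/24; (3j)²=1/21 [(1 2 3; 0 -2 2)], sign=-1
I_A²/I_B² = (2/21)/(1/21) = 2/1

2/1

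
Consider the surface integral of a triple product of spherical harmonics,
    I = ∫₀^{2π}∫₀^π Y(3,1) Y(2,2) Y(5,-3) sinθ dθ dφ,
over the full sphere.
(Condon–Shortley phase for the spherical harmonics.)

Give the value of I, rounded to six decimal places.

Checks pass: Σm=0; 10 even; l₃=5∈[1,5].
(2·3+1)(2·2+1)(2·5+1) = 385
Δ: 0! 6! 4! / 11! → 1/2310
sum: t=0:+1/144 = 1/144
3j²(3 2 5; 0 0 0) = Δ·Π!·Σ² = 10/231  (sign -1)
sum: t=0:+1/1152 = 1/1152
3j²(3 2 5; 1 2 -3) = Δ·Π!·Σ² = 1/33  (sign +1)
combine: 4πI² = 385·10/231·1/33 = 50/99
take √, sign -1: I = -0.20047604

-0.200476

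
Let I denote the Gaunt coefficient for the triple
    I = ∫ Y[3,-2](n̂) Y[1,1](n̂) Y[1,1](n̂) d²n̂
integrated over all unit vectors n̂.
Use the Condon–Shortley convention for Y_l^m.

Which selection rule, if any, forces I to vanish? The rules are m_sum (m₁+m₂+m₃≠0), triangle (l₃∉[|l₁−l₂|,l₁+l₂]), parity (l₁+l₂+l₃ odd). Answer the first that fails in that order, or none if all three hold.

m₁+m₂+m₃ = -2 + 1 + 1 = 0  ✓
triangle: |3−1|=2 ≤ l₃=1 ≤ 3+1=4  ✗
parity: l₁+l₂+l₃ = 5 is odd

triangle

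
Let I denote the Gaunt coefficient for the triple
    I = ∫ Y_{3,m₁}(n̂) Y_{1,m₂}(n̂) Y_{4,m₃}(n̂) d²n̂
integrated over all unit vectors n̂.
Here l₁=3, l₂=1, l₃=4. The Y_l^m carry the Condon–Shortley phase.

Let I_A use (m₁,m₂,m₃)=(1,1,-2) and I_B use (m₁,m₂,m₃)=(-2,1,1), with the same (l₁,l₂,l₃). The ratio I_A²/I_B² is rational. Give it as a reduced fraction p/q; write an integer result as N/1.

5/1

Same 3,1,4: normalisation and zero-m 3j drop out of the ratio.
A: Δ: 0! 6! 2! / 9! → 1/252; sum: t=0:+1/96 = 1/96; 3j²(3 1 4; 1 1 -2) = Δ·Π!·Σ² = 5/84  (sign +1)
B: Δ: 0! 6! 2! / 9! → 1/252; sum: t=0:+1/240 = 1/240; 3j²(3 1 4; -2 1 1) = Δ·Π!·Σ² = 1/84  (sign -1)
I_A²/I_B² = (5/84)/(1/84) = 5/1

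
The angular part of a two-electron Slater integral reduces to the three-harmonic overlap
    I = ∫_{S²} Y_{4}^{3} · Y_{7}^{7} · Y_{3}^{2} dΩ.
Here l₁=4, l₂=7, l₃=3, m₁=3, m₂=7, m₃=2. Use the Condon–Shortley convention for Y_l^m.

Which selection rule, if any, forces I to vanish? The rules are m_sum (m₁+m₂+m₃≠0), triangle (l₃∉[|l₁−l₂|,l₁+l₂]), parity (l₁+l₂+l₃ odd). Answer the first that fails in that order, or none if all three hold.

m_sum

Σmᵢ = 12  ✗
l₃∈[|l₁−l₂|,l₁+l₂]=[3,11], have l₃=3
Σlᵢ = 14 ⇒ even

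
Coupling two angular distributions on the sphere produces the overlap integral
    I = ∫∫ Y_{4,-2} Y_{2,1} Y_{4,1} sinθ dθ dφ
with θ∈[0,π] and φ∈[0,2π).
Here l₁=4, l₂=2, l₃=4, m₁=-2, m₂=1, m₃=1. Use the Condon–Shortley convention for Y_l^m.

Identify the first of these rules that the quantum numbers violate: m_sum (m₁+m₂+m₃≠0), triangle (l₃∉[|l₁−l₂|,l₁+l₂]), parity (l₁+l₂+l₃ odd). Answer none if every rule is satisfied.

none

Σmᵢ = 0  ✓
l₃∈[|l₁−l₂|,l₁+l₂]=[2,6], have l₃=4  ✓
Σlᵢ = 10 ⇒ even  ✓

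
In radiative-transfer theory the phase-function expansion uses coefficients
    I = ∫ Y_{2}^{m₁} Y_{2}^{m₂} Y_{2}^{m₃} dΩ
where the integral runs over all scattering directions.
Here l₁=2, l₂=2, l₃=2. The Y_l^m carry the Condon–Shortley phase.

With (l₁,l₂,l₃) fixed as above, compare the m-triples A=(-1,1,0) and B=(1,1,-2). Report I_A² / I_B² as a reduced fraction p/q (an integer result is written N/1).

1/6

Shared (l₁,l₂,l₃)=(2,2,2): N and (l;000)² cancel in I_A²/I_B².
A: Δ = 2!·2!·2!/7! = 1/630; Racah Σ t=1..2: t=1:−1/4 t=2:+1/2 = 1/4; ⇒ 3j(2 2 2; -1 1 0)² = 1/70, sgn +1
B: Δ = 2!·2!·2!/7! = 1/630; Racah Σ t=1..1: t=1:−1/4 = -1/4; ⇒ 3j(2 2 2; 1 1 -2)² = 3/35, sgn -1
I_A²/I_B² = (1/70)/(3/35) = 1/6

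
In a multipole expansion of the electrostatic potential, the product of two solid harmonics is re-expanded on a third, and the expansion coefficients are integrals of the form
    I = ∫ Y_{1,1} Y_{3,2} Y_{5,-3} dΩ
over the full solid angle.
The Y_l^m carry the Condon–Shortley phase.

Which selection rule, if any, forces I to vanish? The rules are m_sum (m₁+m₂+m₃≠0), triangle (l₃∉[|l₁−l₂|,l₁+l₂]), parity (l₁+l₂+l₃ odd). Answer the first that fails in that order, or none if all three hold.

m₁+m₂+m₃ = 1 + 2 − 3 = 0  ✓
triangle: |1−3|=2 ≤ l₃=5 ≤ 1+3=4  ✗
parity: l₁+l₂+l₃ = 9 is odd

triangle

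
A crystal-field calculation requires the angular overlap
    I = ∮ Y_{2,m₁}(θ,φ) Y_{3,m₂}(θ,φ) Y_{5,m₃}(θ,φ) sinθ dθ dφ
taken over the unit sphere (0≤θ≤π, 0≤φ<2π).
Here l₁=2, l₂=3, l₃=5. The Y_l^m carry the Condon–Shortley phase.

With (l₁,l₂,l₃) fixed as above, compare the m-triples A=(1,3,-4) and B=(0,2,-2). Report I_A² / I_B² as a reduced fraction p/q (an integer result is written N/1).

4/3

Shared (l₁,l₂,l₃)=(2,3,5): N and (l;000)² cancel in I_A²/I_B².
A: Δ = 0!·4!·6!/11! = 1/2310; Racah Σ t=0..0: t=0:+1/4320 = 1/4320; ⇒ 3j(2 3 5; 1 3 -4)² = 2/55, sgn -1
B: Δ = 0!·4!·6!/11! = 1/2310; Racah Σ t=0..0: t=0:+1/480 = 1/480; ⇒ 3j(2 3 5; 0 2 -2)² = 3/110, sgn -1
I_A²/I_B² = (2/55)/(3/110) = 4/3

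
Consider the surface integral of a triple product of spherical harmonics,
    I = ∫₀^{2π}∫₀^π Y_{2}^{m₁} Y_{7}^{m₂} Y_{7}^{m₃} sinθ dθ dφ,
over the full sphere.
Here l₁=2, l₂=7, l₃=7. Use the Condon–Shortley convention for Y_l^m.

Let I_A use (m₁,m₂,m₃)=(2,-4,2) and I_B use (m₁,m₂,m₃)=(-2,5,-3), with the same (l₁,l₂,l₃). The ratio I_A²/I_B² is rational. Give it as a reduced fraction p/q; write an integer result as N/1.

Same 2,7,7: normalisation and zero-m 3j drop out of the ratio.
A: Δ: 2! 2! 12! / 17! → 1/185640; sum: t=0:+1/8709120 = 1/8709120; 3j²(2 7 7; 2 -4 2) = Δ·Π!·Σ² = 55/3094  (sign -1)
B: Δ: 2! 2! 12! / 17! → 1/185640; sum: t=2:+1/29030400 = 1/29030400; 3j²(2 7 7; -2 5 -3) = Δ·Π!·Σ² = 99/7735  (sign +1)
I_A²/I_B² = (55/3094)/(99/7735) = 25/18

25/18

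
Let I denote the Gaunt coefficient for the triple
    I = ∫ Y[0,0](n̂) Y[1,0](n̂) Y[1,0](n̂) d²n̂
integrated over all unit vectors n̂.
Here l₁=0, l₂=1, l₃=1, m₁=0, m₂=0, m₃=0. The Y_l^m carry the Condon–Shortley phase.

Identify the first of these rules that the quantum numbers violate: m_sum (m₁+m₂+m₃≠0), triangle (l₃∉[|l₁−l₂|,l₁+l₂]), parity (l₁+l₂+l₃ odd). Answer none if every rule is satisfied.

azimuthal sum: 0 + 0 + 0 = 0  ✓
1 ≤ 1 ≤ 1 (triangle on l)  ✓
L = 0 + 1 + 1 = 2 (even)  ✓

none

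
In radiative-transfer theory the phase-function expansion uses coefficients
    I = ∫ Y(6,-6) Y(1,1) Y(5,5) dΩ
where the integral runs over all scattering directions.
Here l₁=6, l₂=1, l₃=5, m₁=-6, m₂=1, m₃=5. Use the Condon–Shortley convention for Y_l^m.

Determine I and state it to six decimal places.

0.331940

Checks pass: Σm=0; 12 even; l₃=5∈[5,7].
(2·6+1)(2·1+1)(2·5+1) = 429
Δ: 2! 10! 0! / 13! → 1/858
sum: t=1:−1/14400 = -1/14400
3j²(6 1 5; 0 0 0) = Δ·Π!·Σ² = 6/143  (sign +1)
sum: t=2:+1/7257600 = 1/7257600
3j²(6 1 5; -6 1 5) = Δ·Π!·Σ² = 1/13  (sign +1)
combine: 4πI² = 429·6/143·1/13 = 18/13
take √, sign +1: I = 0.33194004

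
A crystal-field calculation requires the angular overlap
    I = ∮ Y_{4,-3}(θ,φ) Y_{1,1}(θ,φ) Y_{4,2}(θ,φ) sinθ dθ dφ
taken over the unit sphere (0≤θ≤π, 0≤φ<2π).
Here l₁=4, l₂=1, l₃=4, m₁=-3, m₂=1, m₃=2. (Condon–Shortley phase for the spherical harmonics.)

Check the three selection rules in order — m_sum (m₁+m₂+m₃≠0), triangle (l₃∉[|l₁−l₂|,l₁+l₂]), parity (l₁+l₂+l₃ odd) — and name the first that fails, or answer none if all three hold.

m₁+m₂+m₃ = -3 + 1 + 2 = 0  ✓
triangle: |4−1|=3 ≤ l₃=4 ≤ 4+1=5  ✓
parity: l₁+l₂+l₃ = 9 is odd  ✗

parity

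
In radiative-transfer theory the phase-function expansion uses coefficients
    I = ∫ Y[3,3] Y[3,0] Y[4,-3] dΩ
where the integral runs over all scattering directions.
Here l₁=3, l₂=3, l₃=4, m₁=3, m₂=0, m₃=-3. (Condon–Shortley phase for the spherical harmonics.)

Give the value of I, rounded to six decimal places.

m-sum 0 ✓  L=10 even ✓  0≤4≤6 ✓
Π(2lᵢ+1) = 7×7×9 = 441
triangle coeff Δ(3,3,4) = 1/34650
Σ_t [0,2]: t=0:+1/72 t=1:−1/16 t=2:+1/72 = -5/144
(3j)²=2/77 [(3 3 4; 0 0 0)], sign=-1
Σ_t [0,0]: t=0:+1/288 = 1/288
(3j)²=1/22 [(3 3 4; 3 0 -3)], sign=-1
⇒ 4πI² = 63/121
I = (+1)√(63/121/(4π)) = 0.20355073

0.203551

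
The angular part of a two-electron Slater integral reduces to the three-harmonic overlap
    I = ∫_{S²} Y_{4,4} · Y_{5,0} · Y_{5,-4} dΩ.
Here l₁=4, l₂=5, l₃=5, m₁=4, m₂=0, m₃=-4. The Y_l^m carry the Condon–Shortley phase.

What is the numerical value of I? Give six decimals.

0.130198

Rules hold: Σm=0, L=14 even, 1≤5≤9.
N = 9·11·11 = 1089
Δ = 4!·4!·6!/15! = 1/3153150
Racah Σ t=0..4: t=0:+1/69120 t=1:−1/1728 t=2:+1/576 t=3:−1/1728 t=4:+1/69120 = 7/11520
⇒ 3j(4 5 5; 0 0 0)² = 2/143, sgn -1
Racah Σ t=0..0: t=0:+1/69120 = 1/69120
⇒ 3j(4 5 5; 4 0 -4)² = 2/143, sgn -1
4πI² = N·(3j₀)²·(3jₘ)² = 36/169
I = +1·√(0.213018/4π) = 0.13019760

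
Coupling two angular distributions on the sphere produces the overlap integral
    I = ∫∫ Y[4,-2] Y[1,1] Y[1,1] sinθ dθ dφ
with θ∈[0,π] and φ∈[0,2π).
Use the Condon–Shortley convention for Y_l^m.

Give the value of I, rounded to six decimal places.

|4−1|≤1≤4+1 violated ⇒ I = 0

0.000000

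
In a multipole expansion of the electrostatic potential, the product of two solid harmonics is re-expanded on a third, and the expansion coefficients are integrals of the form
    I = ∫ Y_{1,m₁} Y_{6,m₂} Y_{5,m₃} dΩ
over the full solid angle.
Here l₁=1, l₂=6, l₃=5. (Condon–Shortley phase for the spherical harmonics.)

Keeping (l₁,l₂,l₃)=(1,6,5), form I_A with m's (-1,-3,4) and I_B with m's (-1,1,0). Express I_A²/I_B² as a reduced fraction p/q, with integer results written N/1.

1/7

Same 1,6,5: normalisation and zero-m 3j drop out of the ratio.
A: Δ: 2! 0! 10! / 13! → 1/858; sum: t=2:+1/725760 = 1/725760; 3j²(1 6 5; -1 -3 4) = Δ·Π!·Σ² = 1/286  (sign -1)
B: Δ: 2! 0! 10! / 13! → 1/858; sum: t=2:+1/28800 = 1/28800; 3j²(1 6 5; -1 1 0) = Δ·Π!·Σ² = 7/286  (sign -1)
I_A²/I_B² = (1/286)/(7/286) = 1/7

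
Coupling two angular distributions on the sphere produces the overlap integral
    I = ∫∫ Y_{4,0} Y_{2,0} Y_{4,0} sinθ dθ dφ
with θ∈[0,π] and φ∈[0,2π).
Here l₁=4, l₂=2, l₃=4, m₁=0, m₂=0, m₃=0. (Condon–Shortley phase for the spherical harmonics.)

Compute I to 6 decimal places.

0.163840

Checks pass: Σm=0; 10 even; l₃=4∈[2,6].
(2·4+1)(2·2+1)(2·4+1) = 405
Δ: 2! 6! 2! / 11! → 1/13860
sum: t=0:+1/192 t=1:−1/36 t=2:+1/192 = -5/288
3j²(4 2 4; 0 0 0) = Δ·Π!·Σ² = 20/693  (sign -1)
(m-triple is (0,0,0) — same symbol as above.)
combine: 4πI² = 405·20/693·20/693 = 2000/5929
take √, sign +1: I = 0.16383977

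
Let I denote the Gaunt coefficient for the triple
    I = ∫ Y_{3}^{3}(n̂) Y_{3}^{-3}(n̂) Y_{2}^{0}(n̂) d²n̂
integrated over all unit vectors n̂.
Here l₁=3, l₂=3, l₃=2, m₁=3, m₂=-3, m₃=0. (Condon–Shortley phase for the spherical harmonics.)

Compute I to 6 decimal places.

Rules hold: Σm=0, L=8 even, 0≤2≤6.
N = 7·7·5 = 245
Δ = 4!·2!·2!/9! = 1/3780
Racah Σ t=1..3: t=1:−1/24 t=2:+1/4 t=3:−1/24 = 1/6
⇒ 3j(3 3 2; 0 0 0)² = 4/105, sgn +1
Racah Σ t=0..0: t=0:+1/96 = 1/96
⇒ 3j(3 3 2; 3 -3 0)² = 5/84, sgn +1
4πI² = N·(3j₀)²·(3jₘ)² = 5/9
I = +1·√(0.555556/4π) = 0.21026104

0.210261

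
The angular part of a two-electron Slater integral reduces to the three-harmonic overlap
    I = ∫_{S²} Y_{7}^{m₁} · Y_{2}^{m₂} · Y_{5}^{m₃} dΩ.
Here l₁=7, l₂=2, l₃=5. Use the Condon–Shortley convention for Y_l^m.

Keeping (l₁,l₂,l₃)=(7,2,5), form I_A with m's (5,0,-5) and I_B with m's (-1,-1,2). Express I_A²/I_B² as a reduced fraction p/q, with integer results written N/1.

33/80

Same 7,2,5: normalisation and zero-m 3j drop out of the ratio.
A: Δ: 4! 10! 0! / 15! → 1/15015; sum: t=2:+1/14515200 = 1/14515200; 3j²(7 2 5; 5 0 -5) = Δ·Π!·Σ² = 2/455  (sign +1)
B: Δ: 4! 10! 0! / 15! → 1/15015; sum: t=1:−1/181440 = -1/181440; 3j²(7 2 5; -1 -1 2) = Δ·Π!·Σ² = 32/3003  (sign +1)
I_A²/I_B² = (2/455)/(32/3003) = 33/80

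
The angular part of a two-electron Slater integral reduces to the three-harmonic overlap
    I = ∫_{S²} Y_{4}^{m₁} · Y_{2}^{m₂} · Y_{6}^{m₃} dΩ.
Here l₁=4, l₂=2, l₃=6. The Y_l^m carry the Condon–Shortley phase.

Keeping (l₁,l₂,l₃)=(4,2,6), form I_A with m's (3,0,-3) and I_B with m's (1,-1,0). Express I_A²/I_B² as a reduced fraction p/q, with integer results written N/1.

9/10

Same 4,2,6: normalisation and zero-m 3j drop out of the ratio.
A: Δ: 0! 8! 4! / 13! → 1/6435; sum: t=0:+1/20160 = 1/20160; 3j²(4 2 6; 3 0 -3) = Δ·Π!·Σ² = 12/715  (sign -1)
B: Δ: 0! 8! 4! / 13! → 1/6435; sum: t=0:+1/4320 = 1/4320; 3j²(4 2 6; 1 -1 0) = Δ·Π!·Σ² = 8/429  (sign +1)
I_A²/I_B² = (12/715)/(8/429) = 9/10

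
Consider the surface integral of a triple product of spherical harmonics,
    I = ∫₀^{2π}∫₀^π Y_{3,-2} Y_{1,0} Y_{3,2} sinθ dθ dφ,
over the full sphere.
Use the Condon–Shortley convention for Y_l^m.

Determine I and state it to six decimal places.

l₁+l₂+l₃=7 is odd: 3j(l;000)=0 ⇒ I=0

0.000000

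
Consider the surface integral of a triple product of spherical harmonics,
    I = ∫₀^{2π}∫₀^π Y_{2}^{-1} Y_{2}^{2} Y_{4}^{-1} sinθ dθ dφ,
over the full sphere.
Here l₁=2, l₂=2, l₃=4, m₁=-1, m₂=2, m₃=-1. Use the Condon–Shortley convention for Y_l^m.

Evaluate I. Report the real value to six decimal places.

Rules hold: Σm=0, L=8 even, 0≤4≤4.
N = 5·5·9 = 225
Δ = 0!·4!·4!/9! = 1/630
Racah Σ t=0..0: t=0:+1/16 = 1/16
⇒ 3j(2 2 4; 0 0 0)² = 2/35, sgn +1
Racah Σ t=0..0: t=0:+1/144 = 1/144
⇒ 3j(2 2 4; -1 2 -1)² = 1/126, sgn -1
4πI² = N·(3j₀)²·(3jₘ)² = 5/49
I = -1·√(0.102041/4π) = -0.09011188

-0.090112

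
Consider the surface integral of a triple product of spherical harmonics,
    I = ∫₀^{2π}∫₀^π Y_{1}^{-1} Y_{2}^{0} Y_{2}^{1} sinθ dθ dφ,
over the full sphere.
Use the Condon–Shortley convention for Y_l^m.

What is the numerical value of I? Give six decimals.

L=5 odd ⇒ parity kills the (l;000) factor ⇒ I = 0

0.000000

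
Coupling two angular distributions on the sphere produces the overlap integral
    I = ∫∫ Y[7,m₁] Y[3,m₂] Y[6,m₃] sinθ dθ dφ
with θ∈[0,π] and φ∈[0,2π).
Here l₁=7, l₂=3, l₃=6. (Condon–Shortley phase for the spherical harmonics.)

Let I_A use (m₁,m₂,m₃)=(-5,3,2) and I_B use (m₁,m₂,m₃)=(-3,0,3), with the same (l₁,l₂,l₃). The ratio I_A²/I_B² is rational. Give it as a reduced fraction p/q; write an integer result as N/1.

Shared (l₁,l₂,l₃)=(7,3,6): N and (l;000)² cancel in I_A²/I_B².
A: Δ = 4!·10!·2!/17! = 1/2042040; Racah Σ t=4..4: t=4:+1/3870720 = 1/3870720; ⇒ 3j(7 3 6; -5 3 2)² = 135/6188, sgn +1
B: Δ = 4!·10!·2!/17! = 1/2042040; Racah Σ t=1..3: t=1:−1/4354560 t=2:+1/322560 t=3:−1/362880 = 1/8709120; ⇒ 3j(7 3 6; -3 0 3)² = 3/68068, sgn -1
I_A²/I_B² = (135/6188)/(3/68068) = 495/1

495/1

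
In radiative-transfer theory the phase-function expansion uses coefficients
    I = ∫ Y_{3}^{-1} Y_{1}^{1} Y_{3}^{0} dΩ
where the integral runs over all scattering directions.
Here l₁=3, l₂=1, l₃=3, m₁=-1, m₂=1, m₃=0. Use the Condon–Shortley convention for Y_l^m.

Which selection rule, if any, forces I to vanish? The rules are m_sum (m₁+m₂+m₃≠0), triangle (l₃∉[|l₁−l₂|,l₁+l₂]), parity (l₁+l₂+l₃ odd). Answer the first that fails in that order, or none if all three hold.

parity

m₁+m₂+m₃ = -1 + 1 + 0 = 0  ✓
triangle: |3−1|=2 ≤ l₃=3 ≤ 3+1=4  ✓
parity: l₁+l₂+l₃ = 7 is odd  ✗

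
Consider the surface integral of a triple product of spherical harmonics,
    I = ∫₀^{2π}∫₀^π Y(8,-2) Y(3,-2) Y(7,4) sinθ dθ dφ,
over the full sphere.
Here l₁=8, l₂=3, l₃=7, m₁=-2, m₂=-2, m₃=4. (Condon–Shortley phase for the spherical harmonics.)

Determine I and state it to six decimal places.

-0.160034

m-sum 0 ✓  L=18 even ✓  5≤7≤11 ✓
Π(2lᵢ+1) = 17×7×15 = 1785
triangle coeff Δ(8,3,7) = 1/5290740
Σ_t [1,3]: t=1:−1/7257600 t=2:+1/2073600 t=3:−1/7257600 = 1/4838400
(3j)²=252/20995 [(8 3 7; 0 0 0)], sign=-1
Σ_t [0,1]: t=0:+1/174182400 t=1:−1/26127360 = -17/522547200
(3j)²=935/62244 [(8 3 7; -2 -2 4)], sign=+1
⇒ 4πI² = 19635/61009
I = (-1)√(19635/61009/(4π)) = -0.16003448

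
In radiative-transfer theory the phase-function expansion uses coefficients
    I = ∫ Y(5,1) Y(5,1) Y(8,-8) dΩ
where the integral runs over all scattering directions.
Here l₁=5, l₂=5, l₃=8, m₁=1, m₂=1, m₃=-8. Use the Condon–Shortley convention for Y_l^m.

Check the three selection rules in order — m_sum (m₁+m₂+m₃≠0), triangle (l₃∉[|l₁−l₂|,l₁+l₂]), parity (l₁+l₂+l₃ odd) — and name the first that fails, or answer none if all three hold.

m_sum

m₁+m₂+m₃ = 1 + 1 − 8 = -6  ✗
triangle: |5−5|=0 ≤ l₃=8 ≤ 5+5=10
parity: l₁+l₂+l₃ = 18 is even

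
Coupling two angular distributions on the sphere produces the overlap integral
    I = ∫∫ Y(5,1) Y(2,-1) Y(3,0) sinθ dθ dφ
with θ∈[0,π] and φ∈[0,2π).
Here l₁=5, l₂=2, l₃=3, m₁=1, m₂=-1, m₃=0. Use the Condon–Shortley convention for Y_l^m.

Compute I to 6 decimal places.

-0.214318

Checks pass: Σm=0; 10 even; l₃=3∈[3,7].
(2·5+1)(2·2+1)(2·3+1) = 385
Δ: 4! 6! 0! / 11! → 1/2310
sum: t=2:+1/144 = 1/144
3j²(5 2 3; 0 0 0) = Δ·Π!·Σ² = 10/231  (sign -1)
sum: t=1:−1/216 = -1/216
3j²(5 2 3; 1 -1 0) = Δ·Π!·Σ² = 8/231  (sign +1)
combine: 4πI² = 385·10/231·8/231 = 400/693
take √, sign -1: I = -0.21431790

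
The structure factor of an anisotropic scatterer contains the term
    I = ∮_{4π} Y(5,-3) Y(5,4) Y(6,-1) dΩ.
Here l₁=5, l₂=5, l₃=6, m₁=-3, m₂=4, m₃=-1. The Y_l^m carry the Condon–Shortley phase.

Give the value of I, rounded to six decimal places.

m-sum 0 ✓  L=16 even ✓  0≤6≤10 ✓
Π(2lᵢ+1) = 11×11×13 = 1573
triangle coeff Δ(5,5,6) = 1/28588560
Σ_t [0,4]: t=0:+1/345600 t=1:−1/13824 t=2:+1/5184 t=3:−1/13824 t=4:+1/345600 = 7/129600
(3j)²=80/7293 [(5 5 6; 0 0 0)], sign=+1
Σ_t [3,4]: t=3:−1/518400 t=4:+1/138240 = 11/2073600
(3j)²=77/4420 [(5 5 6; -3 4 -1)], sign=-1
⇒ 4πI² = 3388/11271
I = (-1)√(3388/11271/(4π)) = -0.15466268

-0.154663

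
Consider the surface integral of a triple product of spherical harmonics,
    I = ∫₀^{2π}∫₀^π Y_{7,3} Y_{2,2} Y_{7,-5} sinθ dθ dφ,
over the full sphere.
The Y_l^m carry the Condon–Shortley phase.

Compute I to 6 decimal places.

0.139127

Checks pass: Σm=0; 16 even; l₃=7∈[5,9].
(2·7+1)(2·2+1)(2·7+1) = 1125
Δ: 2! 12! 2! / 17! → 1/185640
sum: t=0:+1/2419200 t=1:−1/518400 t=2:+1/2419200 = -1/907200
3j²(7 2 7; 0 0 0) = Δ·Π!·Σ² = 56/3315  (sign +1)
sum: t=2:+1/29030400 = 1/29030400
3j²(7 2 7; 3 2 -5) = Δ·Π!·Σ² = 99/7735  (sign +1)
combine: 4πI² = 1125·56/3315·99/7735 = 11880/48841
take √, sign +1: I = 0.13912687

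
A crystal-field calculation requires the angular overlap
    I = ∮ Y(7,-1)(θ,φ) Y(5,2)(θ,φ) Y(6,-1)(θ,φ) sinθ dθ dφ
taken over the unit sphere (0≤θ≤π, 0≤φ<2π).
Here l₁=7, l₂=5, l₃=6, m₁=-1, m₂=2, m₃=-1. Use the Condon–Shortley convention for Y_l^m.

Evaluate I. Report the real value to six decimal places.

m-sum 0 ✓  L=18 even ✓  2≤6≤12 ✓
Π(2lᵢ+1) = 15×11×13 = 2145
triangle coeff Δ(7,5,6) = 1/174594420
Σ_t [1,5]: t=1:−1/4147200 t=2:+1/207360 t=3:−1/82944 t=4:+1/207360 t=5:−1/4147200 = -1/345600
(3j)²=420/46189 [(7 5 6; 0 0 0)], sign=-1
Σ_t [3,6]: t=3:−1/622080 t=4:+1/165888 t=5:−1/345600 t=6:+1/6220800 = 7/4147200
(3j)²=2401/277134 [(7 5 6; -1 2 -1)], sign=-1
⇒ 4πI² = 2521050/14919047
I = (+1)√(2521050/14919047/(4π)) = 0.11596188

0.115962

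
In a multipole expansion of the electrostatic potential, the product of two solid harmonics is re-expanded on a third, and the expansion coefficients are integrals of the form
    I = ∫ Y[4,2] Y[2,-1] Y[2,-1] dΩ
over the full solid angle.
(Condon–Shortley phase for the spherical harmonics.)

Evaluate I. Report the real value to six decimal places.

0.254875

Rules hold: Σm=0, L=8 even, 2≤2≤6.
N = 9·5·5 = 225
Δ = 4!·4!·0!/9! = 1/630
Racah Σ t=2..2: t=2:+1/16 = 1/16
⇒ 3j(4 2 2; 0 0 0)² = 2/35, sgn +1
Racah Σ t=1..1: t=1:−1/36 = -1/36
⇒ 3j(4 2 2; 2 -1 -1)² = 4/63, sgn +1
4πI² = N·(3j₀)²·(3jₘ)² = 40/49
I = +1·√(0.816327/4π) = 0.25487487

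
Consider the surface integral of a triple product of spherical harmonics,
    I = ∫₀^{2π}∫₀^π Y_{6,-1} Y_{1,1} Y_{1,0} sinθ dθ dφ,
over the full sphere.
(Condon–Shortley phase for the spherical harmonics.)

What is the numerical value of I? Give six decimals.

l₃=1 ∉ [5,7] — triangle fails ⇒ I = 0

0.000000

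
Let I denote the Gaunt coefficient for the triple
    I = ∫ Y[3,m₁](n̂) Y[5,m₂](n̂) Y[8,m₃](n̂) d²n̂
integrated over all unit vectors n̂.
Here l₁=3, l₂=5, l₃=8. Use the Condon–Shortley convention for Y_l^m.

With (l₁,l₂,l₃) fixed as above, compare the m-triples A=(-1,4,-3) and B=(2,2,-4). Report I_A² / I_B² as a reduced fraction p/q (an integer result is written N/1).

25/288

Same 3,5,8: normalisation and zero-m 3j drop out of the ratio.
A: Δ: 0! 6! 10! / 17! → 1/136136; sum: t=0:+1/17418240 = 1/17418240; 3j²(3 5 8; -1 4 -3) = Δ·Π!·Σ² = 25/12376  (sign -1)
B: Δ: 0! 6! 10! / 17! → 1/136136; sum: t=0:+1/3628800 = 1/3628800; 3j²(3 5 8; 2 2 -4) = Δ·Π!·Σ² = 36/1547  (sign +1)
I_A²/I_B² = (25/12376)/(36/1547) = 25/288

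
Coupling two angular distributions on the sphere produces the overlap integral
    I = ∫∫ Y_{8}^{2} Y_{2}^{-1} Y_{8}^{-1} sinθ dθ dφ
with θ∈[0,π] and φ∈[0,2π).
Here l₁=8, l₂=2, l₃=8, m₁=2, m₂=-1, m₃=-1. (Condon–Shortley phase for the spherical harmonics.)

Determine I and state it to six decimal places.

0.068038

m-sum 0 ✓  L=18 even ✓  6≤8≤10 ✓
Π(2lᵢ+1) = 17×5×17 = 1445
triangle coeff Δ(8,2,8) = 1/348840
Σ_t [0,2]: t=0:+1/116121600 t=1:−1/25401600 t=2:+1/116121600 = -1/45158400
(3j)²=24/1615 [(8 2 8; 0 0 0)], sign=-1
Σ_t [0,1]: t=0:+1/58060800 t=1:−1/87091200 = 1/174182400
(3j)²=7/2584 [(8 2 8; 2 -1 -1)], sign=-1
⇒ 4πI² = 21/361
I = (+1)√(21/361/(4π)) = 0.06803793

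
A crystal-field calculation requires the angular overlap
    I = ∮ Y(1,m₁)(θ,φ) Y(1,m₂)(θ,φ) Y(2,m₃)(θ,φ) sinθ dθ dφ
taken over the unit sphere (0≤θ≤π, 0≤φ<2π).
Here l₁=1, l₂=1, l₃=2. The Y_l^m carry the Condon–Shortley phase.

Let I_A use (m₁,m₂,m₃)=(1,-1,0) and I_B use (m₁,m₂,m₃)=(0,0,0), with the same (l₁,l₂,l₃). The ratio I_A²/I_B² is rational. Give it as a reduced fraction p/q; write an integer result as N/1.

Same 1,1,2: normalisation and zero-m 3j drop out of the ratio.
A: Δ: 0! 2! 2! / 5! → 1/30; sum: t=0:+1/4 = 1/4; 3j²(1 1 2; 1 -1 0) = Δ·Π!·Σ² = 1/30  (sign +1)
B: Δ: 0! 2! 2! / 5! → 1/30; sum: t=0:+1/1 = 1/1; 3j²(1 1 2; 0 0 0) = Δ·Π!·Σ² = 2/15  (sign +1)
I_A²/I_B² = (1/30)/(2/15) = 1/4

1/4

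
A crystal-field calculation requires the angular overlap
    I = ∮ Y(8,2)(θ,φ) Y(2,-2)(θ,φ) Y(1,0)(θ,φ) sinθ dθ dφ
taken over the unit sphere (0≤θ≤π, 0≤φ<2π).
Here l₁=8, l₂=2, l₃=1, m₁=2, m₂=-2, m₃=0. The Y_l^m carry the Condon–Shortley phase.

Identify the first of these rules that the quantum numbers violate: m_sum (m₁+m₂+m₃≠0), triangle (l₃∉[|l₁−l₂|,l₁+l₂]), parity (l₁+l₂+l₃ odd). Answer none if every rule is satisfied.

triangle

azimuthal sum: 2 − 2 + 0 = 0  ✓
6 ≤ 1 ≤ 10 (triangle on l)  ✗
L = 8 + 2 + 1 = 11 (odd)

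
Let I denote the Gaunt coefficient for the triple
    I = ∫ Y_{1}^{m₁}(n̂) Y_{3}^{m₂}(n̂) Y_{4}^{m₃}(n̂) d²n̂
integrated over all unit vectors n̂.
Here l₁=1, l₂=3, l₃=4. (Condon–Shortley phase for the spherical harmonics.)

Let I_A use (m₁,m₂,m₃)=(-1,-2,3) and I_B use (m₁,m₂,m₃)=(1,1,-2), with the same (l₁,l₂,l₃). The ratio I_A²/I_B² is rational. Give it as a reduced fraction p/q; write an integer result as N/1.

l's match ⇒ only the (l;m) 3-j factors differ between A and B.
A: triangle coeff Δ(1,3,4) = 1/252; Σ_t [0,0]: t=0:+1/240 = 1/240; (3j)²=1/12 [(1 3 4; -1 -2 3)], sign=-1
B: triangle coeff Δ(1,3,4) = 1/252; Σ_t [0,0]: t=0:+1/96 = 1/96; (3j)²=5/84 [(1 3 4; 1 1 -2)], sign=+1
I_A²/I_B² = (1/12)/(5/84) = 7/5

7/5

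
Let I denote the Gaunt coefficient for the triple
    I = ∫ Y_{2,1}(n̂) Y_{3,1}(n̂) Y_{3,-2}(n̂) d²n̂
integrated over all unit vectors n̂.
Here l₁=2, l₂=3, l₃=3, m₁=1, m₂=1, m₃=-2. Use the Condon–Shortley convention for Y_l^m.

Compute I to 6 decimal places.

0.162868

Rules hold: Σm=0, L=8 even, 1≤3≤5.
N = 5·7·7 = 245
Δ = 2!·2!·4!/9! = 1/3780
Racah Σ t=0..2: t=0:+1/24 t=1:−1/4 t=2:+1/24 = -1/6
⇒ 3j(2 3 3; 0 0 0)² = 4/105, sgn +1
Racah Σ t=0..1: t=0:+1/48 t=1:−1/12 = -1/16
⇒ 3j(2 3 3; 1 1 -2)² = 1/28, sgn +1
4πI² = N·(3j₀)²·(3jₘ)² = 1/3
I = +1·√(0.333333/4π) = 0.16286750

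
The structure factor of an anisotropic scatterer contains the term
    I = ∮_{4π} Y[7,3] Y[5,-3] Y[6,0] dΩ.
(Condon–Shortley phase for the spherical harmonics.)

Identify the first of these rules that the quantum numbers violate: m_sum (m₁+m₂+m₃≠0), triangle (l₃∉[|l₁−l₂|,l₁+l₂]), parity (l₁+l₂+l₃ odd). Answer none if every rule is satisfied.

none

azimuthal sum: 3 − 3 + 0 = 0  ✓
2 ≤ 6 ≤ 12 (triangle on l)  ✓
L = 7 + 5 + 6 = 18 (even)  ✓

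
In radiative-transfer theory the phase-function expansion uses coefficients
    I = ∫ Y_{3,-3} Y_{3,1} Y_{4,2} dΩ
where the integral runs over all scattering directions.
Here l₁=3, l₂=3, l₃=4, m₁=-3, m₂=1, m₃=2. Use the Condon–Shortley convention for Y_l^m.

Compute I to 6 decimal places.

-0.188451

Rules hold: Σm=0, L=10 even, 0≤4≤6.
N = 7·7·9 = 441
Δ = 2!·4!·4!/11! = 1/34650
Racah Σ t=0..2: t=0:+1/72 t=1:−1/16 t=2:+1/72 = -5/144
⇒ 3j(3 3 4; 0 0 0)² = 2/77, sgn -1
Racah Σ t=2..2: t=2:+1/192 = 1/192
⇒ 3j(3 3 4; -3 1 2)² = 3/77, sgn +1
4πI² = N·(3j₀)²·(3jₘ)² = 54/121
I = -1·√(0.446281/4π) = -0.18845135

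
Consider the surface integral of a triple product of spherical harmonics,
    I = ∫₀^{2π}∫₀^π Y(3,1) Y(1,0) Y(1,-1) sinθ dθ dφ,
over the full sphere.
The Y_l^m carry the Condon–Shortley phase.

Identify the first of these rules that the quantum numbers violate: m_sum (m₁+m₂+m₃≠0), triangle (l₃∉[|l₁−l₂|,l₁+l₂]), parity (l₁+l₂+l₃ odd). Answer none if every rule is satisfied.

azimuthal sum: 1 + 0 − 1 = 0  ✓
2 ≤ 1 ≤ 4 (triangle on l)  ✗
L = 3 + 1 + 1 = 5 (odd)

triangle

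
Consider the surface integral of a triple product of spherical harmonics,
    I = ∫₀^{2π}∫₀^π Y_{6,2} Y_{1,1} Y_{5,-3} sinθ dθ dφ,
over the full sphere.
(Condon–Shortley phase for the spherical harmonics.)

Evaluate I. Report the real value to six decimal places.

Checks pass: Σm=0; 12 even; l₃=5∈[5,7].
(2·6+1)(2·1+1)(2·5+1) = 429
Δ: 2! 10! 0! / 13! → 1/858
sum: t=1:−1/14400 = -1/14400
3j²(6 1 5; 0 0 0) = Δ·Π!·Σ² = 6/143  (sign +1)
sum: t=2:+1/161280 = 1/161280
3j²(6 1 5; 2 1 -3) = Δ·Π!·Σ² = 1/143  (sign +1)
combine: 4πI² = 429·6/143·1/143 = 18/143
take √, sign +1: I = 0.10008369

0.100084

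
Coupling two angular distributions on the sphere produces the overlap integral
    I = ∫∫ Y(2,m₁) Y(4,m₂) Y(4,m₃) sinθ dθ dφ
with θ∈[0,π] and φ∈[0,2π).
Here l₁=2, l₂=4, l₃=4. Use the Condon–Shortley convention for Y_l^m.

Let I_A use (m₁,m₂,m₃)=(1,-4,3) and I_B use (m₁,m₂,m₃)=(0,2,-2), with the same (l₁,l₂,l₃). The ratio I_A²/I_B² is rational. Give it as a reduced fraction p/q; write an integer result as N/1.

147/16

Shared (l₁,l₂,l₃)=(2,4,4): N and (l;000)² cancel in I_A²/I_B².
A: Δ = 2!·2!·6!/11! = 1/13860; Racah Σ t=0..0: t=0:+1/1440 = 1/1440; ⇒ 3j(2 4 4; 1 -4 3)² = 7/165, sgn -1
B: Δ = 2!·2!·6!/11! = 1/13860; Racah Σ t=0..2: t=0:+1/2880 t=1:−1/120 t=2:+1/192 = -1/360; ⇒ 3j(2 4 4; 0 2 -2)² = 16/3465, sgn -1
I_A²/I_B² = (7/165)/(16/3465) = 147/16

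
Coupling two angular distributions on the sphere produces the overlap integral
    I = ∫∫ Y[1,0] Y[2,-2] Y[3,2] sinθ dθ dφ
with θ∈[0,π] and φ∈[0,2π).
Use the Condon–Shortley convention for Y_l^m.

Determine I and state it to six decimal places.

Checks pass: Σm=0; 6 even; l₃=3∈[1,3].
(2·1+1)(2·2+1)(2·3+1) = 105
Δ: 0! 2! 4! / 7! → 1/105
sum: t=0:+1/4 = 1/4
3j²(1 2 3; 0 0 0) = Δ·Π!·Σ² = 3/35  (sign -1)
sum: t=0:+1/24 = 1/24
3j²(1 2 3; 0 -2 2) = Δ·Π!·Σ² = 1/21  (sign -1)
combine: 4πI² = 105·3/35·1/21 = 3/7
take √, sign +1: I = 0.18467439

0.184674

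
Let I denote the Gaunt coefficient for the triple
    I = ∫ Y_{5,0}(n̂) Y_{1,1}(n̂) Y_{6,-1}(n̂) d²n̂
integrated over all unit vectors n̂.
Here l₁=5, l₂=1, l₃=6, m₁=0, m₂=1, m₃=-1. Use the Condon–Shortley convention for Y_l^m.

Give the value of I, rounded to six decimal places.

-0.187239

Checks pass: Σm=0; 12 even; l₃=6∈[4,6].
(2·5+1)(2·1+1)(2·6+1) = 429
Δ: 0! 10! 2! / 13! → 1/858
sum: t=0:+1/14400 = 1/14400
3j²(5 1 6; 0 0 0) = Δ·Π!·Σ² = 6/143  (sign +1)
sum: t=0:+1/28800 = 1/28800
3j²(5 1 6; 0 1 -1) = Δ·Π!·Σ² = 7/286  (sign -1)
combine: 4πI² = 429·6/143·7/286 = 63/143
take √, sign -1: I = -0.18723944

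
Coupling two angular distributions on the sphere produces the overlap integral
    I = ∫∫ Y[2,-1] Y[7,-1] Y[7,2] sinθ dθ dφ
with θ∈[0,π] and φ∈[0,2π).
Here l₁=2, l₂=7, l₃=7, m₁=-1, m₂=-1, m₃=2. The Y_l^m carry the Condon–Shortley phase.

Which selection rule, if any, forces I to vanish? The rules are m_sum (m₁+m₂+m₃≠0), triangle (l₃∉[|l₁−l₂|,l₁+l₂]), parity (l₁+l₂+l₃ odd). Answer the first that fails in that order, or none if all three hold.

m₁+m₂+m₃ = -1 − 1 + 2 = 0  ✓
triangle: |2−7|=5 ≤ l₃=7 ≤ 2+7=9  ✓
parity: l₁+l₂+l₃ = 16 is even  ✓

none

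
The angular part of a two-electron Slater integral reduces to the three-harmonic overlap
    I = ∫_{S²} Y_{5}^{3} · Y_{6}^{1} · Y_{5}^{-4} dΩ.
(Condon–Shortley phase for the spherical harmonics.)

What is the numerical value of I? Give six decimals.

m-sum 0 ✓  L=16 even ✓  1≤5≤11 ✓
Π(2lᵢ+1) = 11×13×11 = 1573
triangle coeff Δ(5,6,5) = 1/28588560
Σ_t [1,5]: t=1:−1/345600 t=2:+1/13824 t=3:−1/5184 t=4:+1/13824 t=5:−1/345600 = -7/129600
(3j)²=80/7293 [(5 6 5; 0 0 0)], sign=+1
Σ_t [1,2]: t=1:−1/518400 t=2:+1/138240 = 11/2073600
(3j)²=77/4420 [(5 6 5; 3 1 -4)], sign=-1
⇒ 4πI² = 3388/11271
I = (-1)√(3388/11271/(4π)) = -0.15466268

-0.154663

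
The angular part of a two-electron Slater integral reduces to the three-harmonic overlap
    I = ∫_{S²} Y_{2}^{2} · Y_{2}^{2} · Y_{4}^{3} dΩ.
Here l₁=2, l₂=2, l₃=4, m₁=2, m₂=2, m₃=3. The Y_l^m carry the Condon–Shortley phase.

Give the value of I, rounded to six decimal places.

0.000000

2 + 2 + 3 = 7 ≠ 0: azimuthal integral kills it; I = 0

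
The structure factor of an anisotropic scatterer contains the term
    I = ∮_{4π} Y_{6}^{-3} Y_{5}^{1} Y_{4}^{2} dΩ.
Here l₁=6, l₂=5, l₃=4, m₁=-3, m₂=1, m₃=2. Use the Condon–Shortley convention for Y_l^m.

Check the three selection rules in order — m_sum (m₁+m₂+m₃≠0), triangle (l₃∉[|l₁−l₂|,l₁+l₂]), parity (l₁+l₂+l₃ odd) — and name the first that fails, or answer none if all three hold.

parity

Σmᵢ = 0  ✓
l₃∈[|l₁−l₂|,l₁+l₂]=[1,11], have l₃=4  ✓
Σlᵢ = 15 ⇒ odd  ✗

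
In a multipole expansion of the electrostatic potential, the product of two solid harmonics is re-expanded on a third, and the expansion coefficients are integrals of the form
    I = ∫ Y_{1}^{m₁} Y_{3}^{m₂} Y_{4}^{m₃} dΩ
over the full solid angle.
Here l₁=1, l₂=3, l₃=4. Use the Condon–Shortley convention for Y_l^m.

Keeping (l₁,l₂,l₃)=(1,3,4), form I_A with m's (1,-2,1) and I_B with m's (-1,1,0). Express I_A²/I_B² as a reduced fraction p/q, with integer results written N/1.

Shared (l₁,l₂,l₃)=(1,3,4): N and (l;000)² cancel in I_A²/I_B².
A: Δ = 0!·2!·6!/9! = 1/252; Racah Σ t=0..0: t=0:+1/240 = 1/240; ⇒ 3j(1 3 4; 1 -2 1)² = 1/84, sgn -1
B: Δ = 0!·2!·6!/9! = 1/252; Racah Σ t=0..0: t=0:+1/96 = 1/96; ⇒ 3j(1 3 4; -1 1 0)² = 1/42, sgn +1
I_A²/I_B² = (1/84)/(1/42) = 1/2

1/2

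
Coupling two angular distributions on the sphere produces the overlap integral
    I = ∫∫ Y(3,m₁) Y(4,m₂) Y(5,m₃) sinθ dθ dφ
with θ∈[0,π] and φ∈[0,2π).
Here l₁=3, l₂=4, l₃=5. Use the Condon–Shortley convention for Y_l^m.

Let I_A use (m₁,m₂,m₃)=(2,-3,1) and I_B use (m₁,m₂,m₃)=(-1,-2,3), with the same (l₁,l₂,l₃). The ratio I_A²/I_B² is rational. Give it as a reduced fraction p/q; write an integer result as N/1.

605/486

l's match ⇒ only the (l;m) 3-j factors differ between A and B.
A: triangle coeff Δ(3,4,5) = 1/180180; Σ_t [0,1]: t=0:+1/1440 t=1:−1/17280 = 11/17280; (3j)²=11/468 [(3 4 5; 2 -3 1)], sign=+1
B: triangle coeff Δ(3,4,5) = 1/180180; Σ_t [0,2]: t=0:+1/2304 t=1:−1/720 t=2:+1/5760 = -1/1280; (3j)²=27/1430 [(3 4 5; -1 -2 3)], sign=-1
I_A²/I_B² = (11/468)/(27/1430) = 605/486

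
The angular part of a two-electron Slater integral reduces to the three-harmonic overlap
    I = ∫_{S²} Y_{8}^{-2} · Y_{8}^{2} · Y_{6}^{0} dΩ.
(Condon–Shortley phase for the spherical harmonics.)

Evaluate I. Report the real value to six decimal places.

-0.001790

m-sum 0 ✓  L=22 even ✓  0≤6≤16 ✓
Π(2lᵢ+1) = 17×17×13 = 3757
triangle coeff Δ(8,8,6) = 1/13742520792
Σ_t [2,8]: t=2:+1/41803776000 t=3:−1/435456000 t=4:+1/39813120 t=5:−1/18662400 t=6:+1/39813120 t=7:−1/435456000 t=8:+1/41803776000 = -11/1393459200
(3j)²=600/96577 [(8 8 6; 0 0 0)], sign=-1
Σ_t [4,10]: t=4:+1/8957952000 t=5:−1/207360000 t=6:+1/39813120 t=7:−1/39191040 t=8:+1/185794560 t=9:−1/5225472000 t=10:+1/1881169920000 = 11/134369280000
(3j)²=1/579462 [(8 8 6; -2 2 0)], sign=+1
⇒ 4πI² = 100/2482597
I = (-1)√(100/2482597/(4π)) = -0.00179037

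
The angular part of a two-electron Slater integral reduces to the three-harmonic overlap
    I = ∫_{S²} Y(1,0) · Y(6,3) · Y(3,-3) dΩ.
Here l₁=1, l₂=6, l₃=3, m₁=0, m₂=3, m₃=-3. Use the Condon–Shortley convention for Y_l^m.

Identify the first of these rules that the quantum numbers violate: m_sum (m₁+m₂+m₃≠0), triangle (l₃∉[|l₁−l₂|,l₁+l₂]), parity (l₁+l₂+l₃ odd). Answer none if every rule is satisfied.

triangle

Σmᵢ = 0  ✓
l₃∈[|l₁−l₂|,l₁+l₂]=[5,7], have l₃=3  ✗
Σlᵢ = 10 ⇒ even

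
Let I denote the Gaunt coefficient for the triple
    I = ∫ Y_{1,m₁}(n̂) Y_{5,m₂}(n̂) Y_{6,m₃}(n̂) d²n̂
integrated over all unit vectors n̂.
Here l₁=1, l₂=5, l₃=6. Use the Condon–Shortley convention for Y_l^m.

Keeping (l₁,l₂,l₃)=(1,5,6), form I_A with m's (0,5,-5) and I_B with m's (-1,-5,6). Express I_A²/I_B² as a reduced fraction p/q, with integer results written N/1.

1/6

Shared (l₁,l₂,l₃)=(1,5,6): N and (l;000)² cancel in I_A²/I_B².
A: Δ = 0!·2!·10!/13! = 1/858; Racah Σ t=0..0: t=0:+1/3628800 = 1/3628800; ⇒ 3j(1 5 6; 0 5 -5)² = 1/78, sgn -1
B: Δ = 0!·2!·10!/13! = 1/858; Racah Σ t=0..0: t=0:+1/7257600 = 1/7257600; ⇒ 3j(1 5 6; -1 -5 6)² = 1/13, sgn +1
I_A²/I_B² = (1/78)/(1/13) = 1/6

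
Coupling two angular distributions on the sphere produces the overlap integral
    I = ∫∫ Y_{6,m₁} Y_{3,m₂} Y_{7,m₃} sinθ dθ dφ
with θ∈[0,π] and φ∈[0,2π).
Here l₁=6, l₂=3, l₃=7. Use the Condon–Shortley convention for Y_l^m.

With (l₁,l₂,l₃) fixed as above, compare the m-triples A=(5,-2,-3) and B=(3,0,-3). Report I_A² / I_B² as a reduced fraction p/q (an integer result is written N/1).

3971/18

l's match ⇒ only the (l;m) 3-j factors differ between A and B.
A: triangle coeff Δ(6,3,7) = 1/2042040; Σ_t [0,1]: t=0:+1/4354560 t=1:−1/87091200 = 19/87091200; (3j)²=361/37128 [(6 3 7; 5 -2 -3)], sign=+1
B: triangle coeff Δ(6,3,7) = 1/2042040; Σ_t [0,2]: t=0:+1/362880 t=1:−1/322560 t=2:+1/4354560 = -1/8709120; (3j)²=3/68068 [(6 3 7; 3 0 -3)], sign=-1
I_A²/I_B² = (361/37128)/(3/68068) = 3971/18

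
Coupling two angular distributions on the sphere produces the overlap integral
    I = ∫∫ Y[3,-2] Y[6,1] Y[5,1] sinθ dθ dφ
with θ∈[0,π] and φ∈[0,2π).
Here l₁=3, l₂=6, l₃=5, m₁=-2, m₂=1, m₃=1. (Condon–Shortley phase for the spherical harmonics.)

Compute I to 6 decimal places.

Checks pass: Σm=0; 14 even; l₃=5∈[3,9].
(2·3+1)(2·6+1)(2·5+1) = 1001
Δ: 4! 2! 8! / 15! → 1/675675
sum: t=1:−1/8640 t=2:+1/2304 t=3:−1/8640 = 7/34560
3j²(3 6 5; 0 0 0) = Δ·Π!·Σ² = 7/429  (sign -1)
sum: t=3:−1/6912 t=4:+1/17280 = -1/11520
3j²(3 6 5; -2 1 1) = Δ·Π!·Σ² = 2/143  (sign -1)
combine: 4πI² = 1001·7/429·2/143 = 98/429
take √, sign +1: I = 0.13482780

0.134828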